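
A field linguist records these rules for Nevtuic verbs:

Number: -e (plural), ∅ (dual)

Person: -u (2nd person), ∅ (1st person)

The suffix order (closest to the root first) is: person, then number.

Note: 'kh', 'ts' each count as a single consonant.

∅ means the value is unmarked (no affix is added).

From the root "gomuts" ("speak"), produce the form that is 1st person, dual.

gomuts

person = 1st person: zero marking, form stays gomuts.
number = dual: zero marking, form stays gomuts.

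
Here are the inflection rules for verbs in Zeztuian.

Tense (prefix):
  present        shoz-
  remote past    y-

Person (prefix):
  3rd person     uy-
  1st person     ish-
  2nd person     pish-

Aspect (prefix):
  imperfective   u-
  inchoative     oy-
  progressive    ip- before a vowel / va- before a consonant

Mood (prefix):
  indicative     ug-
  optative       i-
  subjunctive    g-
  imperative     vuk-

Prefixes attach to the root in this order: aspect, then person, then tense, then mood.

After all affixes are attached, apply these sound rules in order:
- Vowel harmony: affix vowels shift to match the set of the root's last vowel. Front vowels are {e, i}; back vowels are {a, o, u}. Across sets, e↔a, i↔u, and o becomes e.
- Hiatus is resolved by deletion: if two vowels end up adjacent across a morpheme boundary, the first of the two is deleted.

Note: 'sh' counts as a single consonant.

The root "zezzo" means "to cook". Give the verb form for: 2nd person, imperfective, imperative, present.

Attach aspect imperfective u- → uzezzo.
Attach person 2nd person pish- → pishuzezzo.
Attach tense present shoz- → shozpishuzezzo.
Attach mood imperative vuk- → vukshozpishuzezzo.
Apply vowel harmony: vukshozpishuzezzo → vukshozpushuzezzo.
Vowel deletion: no change.

vukshozpushuzezzo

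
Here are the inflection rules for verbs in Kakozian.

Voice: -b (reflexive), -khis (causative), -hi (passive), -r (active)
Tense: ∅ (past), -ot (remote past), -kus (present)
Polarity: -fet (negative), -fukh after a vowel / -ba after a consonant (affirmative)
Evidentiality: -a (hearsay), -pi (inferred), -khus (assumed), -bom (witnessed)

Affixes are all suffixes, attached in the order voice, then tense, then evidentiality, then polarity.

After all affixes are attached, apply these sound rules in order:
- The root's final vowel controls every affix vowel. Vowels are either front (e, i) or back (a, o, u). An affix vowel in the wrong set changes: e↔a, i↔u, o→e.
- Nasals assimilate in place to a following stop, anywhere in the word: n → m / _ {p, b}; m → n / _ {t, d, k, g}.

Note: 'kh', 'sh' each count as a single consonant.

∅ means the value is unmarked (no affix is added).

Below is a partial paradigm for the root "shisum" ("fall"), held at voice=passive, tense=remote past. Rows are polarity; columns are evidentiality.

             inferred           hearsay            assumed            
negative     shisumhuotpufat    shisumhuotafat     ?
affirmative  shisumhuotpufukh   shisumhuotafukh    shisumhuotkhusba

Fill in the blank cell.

shisumhuotkhusfat

Attach voice passive -hi → shisumhi.
Attach tense remote past -ot → shisumhiot.
Attach evidentiality assumed -khus → shisumhiotkhus.
Attach polarity negative -fet → shisumhiotkhusfet.
Apply vowel harmony: shisumhiotkhusfet → shisumhuotkhusfat.
Nasal assimilation: no change.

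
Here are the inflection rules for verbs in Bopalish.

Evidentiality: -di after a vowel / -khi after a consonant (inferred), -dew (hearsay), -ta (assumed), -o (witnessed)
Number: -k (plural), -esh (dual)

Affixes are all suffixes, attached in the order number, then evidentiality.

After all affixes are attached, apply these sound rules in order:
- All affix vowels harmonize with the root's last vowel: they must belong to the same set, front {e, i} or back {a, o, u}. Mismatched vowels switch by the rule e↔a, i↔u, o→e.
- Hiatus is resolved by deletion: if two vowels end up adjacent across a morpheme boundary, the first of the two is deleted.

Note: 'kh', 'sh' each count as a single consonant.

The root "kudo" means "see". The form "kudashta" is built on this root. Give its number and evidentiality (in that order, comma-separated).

Segment: kudo-esh-ta.
number: -esh → dual.
evidentiality: -ta → assumed.

dual, assumed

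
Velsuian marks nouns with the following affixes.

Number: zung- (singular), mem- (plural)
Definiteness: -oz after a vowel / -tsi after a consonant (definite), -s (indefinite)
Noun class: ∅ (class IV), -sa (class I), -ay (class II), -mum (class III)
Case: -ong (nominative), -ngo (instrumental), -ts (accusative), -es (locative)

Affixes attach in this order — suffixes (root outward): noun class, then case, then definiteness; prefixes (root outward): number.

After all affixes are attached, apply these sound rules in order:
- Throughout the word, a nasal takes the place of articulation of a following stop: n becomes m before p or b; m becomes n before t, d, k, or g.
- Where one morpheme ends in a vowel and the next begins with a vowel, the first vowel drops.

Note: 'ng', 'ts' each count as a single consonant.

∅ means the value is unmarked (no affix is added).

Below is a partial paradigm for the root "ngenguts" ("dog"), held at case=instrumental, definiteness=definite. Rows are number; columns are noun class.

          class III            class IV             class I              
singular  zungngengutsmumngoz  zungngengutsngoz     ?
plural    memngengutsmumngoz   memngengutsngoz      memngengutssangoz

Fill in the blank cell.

Attach number singular zung- → zungngenguts.
Attach noun class class I -sa → zungngengutssa.
Attach case instrumental -ngo → zungngengutssango.
Attach definiteness definite -oz (after vowel 'o') → zungngengutssangooz.
Nasal assimilation: no change.
Apply vowel deletion: zungngengutssangooz → zungngengutssangoz.

zungngengutssangoz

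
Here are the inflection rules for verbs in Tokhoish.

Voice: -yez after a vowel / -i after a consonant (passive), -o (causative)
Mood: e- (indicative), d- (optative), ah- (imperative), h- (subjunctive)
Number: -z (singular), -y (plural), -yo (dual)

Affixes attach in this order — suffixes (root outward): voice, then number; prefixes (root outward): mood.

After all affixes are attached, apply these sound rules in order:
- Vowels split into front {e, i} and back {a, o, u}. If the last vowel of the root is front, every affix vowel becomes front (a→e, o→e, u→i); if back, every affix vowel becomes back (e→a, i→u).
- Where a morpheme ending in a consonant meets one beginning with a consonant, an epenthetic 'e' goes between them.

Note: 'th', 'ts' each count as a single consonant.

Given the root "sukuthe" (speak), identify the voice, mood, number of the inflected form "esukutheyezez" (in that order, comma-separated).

Segment: e-sukuthe-yez-z.
voice: -yez/i → passive.
mood: e- → indicative.
number: -z → singular.

passive, indicative, singular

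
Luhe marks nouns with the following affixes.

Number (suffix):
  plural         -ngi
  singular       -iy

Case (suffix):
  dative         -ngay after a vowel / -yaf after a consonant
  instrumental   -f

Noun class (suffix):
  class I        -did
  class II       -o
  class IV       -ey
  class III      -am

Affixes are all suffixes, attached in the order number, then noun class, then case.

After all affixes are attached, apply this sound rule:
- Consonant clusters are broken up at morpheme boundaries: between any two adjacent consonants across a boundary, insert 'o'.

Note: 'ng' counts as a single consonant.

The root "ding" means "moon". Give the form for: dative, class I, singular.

dingiyodidoyaf

Attach number singular -iy → dingiy.
Attach noun class class I -did → dingiydid.
Attach case dative -yaf (after consonant 'd') → dingiydidyaf.
Apply epenthesis: dingiydidyaf → dingiyodidoyaf.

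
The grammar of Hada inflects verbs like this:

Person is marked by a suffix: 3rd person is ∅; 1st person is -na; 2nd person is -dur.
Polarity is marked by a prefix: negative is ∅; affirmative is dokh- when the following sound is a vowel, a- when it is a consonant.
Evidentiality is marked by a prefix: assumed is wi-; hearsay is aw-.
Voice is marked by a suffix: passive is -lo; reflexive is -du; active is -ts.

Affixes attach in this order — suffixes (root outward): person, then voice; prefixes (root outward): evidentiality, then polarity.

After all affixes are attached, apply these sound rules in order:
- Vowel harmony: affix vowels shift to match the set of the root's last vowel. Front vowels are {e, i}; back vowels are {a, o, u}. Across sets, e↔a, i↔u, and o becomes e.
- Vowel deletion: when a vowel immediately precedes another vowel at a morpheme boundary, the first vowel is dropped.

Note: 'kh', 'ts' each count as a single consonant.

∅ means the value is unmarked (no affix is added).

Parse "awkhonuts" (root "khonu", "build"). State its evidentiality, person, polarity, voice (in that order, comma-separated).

Segment: aw-khonu-ts.
evidentiality: aw- → hearsay.
person: ∅ → 3rd person.
polarity: ∅ → negative.
voice: -ts → active.

hearsay, 3rd person, negative, active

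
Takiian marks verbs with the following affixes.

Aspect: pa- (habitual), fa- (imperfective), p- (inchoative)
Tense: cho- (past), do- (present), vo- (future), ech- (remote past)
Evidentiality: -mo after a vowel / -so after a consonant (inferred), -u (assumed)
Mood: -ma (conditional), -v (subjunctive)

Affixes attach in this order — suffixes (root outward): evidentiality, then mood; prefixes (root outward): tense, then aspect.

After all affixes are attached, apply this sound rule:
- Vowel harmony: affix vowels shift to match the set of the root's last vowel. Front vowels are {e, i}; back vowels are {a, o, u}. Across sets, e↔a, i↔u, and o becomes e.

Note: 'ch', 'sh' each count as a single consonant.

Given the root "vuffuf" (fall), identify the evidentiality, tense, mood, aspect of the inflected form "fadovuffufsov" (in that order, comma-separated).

Segment: fa-do-vuffuf-so-v.
evidentiality: -mo/so → inferred.
tense: do- → present.
mood: -v → subjunctive.
aspect: fa- → imperfective.

inferred, present, subjunctive, imperfective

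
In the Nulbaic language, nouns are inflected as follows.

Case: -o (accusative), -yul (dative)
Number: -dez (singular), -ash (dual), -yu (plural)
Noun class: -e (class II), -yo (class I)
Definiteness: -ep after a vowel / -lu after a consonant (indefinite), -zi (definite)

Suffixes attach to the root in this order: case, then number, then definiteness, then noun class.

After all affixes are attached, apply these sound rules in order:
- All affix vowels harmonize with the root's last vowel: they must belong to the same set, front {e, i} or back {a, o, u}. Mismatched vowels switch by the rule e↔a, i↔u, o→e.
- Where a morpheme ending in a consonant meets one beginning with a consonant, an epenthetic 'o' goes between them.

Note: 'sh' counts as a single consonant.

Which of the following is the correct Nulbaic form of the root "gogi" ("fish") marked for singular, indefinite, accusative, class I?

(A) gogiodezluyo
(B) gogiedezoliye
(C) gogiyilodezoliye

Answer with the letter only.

B

Attach case accusative -o → gogio.
Attach number singular -dez → gogiodez.
Attach definiteness indefinite -lu (after consonant 'z') → gogiodezlu.
Attach noun class class I -yo → gogiodezluyo.
Apply vowel harmony: gogiodezluyo → gogiedezliye.
Apply epenthesis: gogiedezliye → gogiedezoliye.
So the correct form is gogiedezoliye, option (B).
(C) gogiyilodezoliye is wrong: it uses dative instead of accusative for case.
(A) gogiodezluyo is wrong: it fails to apply the sound rule(s).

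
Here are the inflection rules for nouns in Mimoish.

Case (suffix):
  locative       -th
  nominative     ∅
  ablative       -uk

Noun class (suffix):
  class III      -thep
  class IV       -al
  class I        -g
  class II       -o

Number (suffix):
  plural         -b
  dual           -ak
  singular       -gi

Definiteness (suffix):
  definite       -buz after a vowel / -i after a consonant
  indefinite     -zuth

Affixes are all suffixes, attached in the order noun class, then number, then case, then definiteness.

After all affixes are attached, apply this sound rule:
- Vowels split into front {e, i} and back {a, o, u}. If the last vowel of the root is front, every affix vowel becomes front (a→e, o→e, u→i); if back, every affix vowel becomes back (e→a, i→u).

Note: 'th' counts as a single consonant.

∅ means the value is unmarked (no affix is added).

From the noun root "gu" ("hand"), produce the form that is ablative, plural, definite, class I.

gugbuku

Attach noun class class I -g → gug.
Attach number plural -b → gugb.
Attach case ablative -uk → gugbuk.
Attach definiteness definite -i (after consonant 'k') → gugbuki.
Apply vowel harmony: gugbuki → gugbuku.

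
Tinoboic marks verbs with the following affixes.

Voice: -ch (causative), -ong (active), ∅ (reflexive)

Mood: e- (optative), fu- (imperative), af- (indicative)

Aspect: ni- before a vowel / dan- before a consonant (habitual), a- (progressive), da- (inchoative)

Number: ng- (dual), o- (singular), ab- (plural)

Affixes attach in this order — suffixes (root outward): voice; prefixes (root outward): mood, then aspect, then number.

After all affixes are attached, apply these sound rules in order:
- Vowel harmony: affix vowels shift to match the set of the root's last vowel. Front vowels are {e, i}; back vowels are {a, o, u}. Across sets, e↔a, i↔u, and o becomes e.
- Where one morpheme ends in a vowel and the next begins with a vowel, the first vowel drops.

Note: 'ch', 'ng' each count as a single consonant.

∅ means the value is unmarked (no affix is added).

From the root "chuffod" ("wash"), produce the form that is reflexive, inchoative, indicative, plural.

abdafchuffod

Attach mood indicative af- → afchuffod.
Attach aspect inchoative da- → daafchuffod.
Attach number plural ab- → abdaafchuffod.
voice = reflexive: zero marking, form stays abdaafchuffod.
Vowel harmony: no change.
Apply vowel deletion: abdaafchuffod → abdafchuffod.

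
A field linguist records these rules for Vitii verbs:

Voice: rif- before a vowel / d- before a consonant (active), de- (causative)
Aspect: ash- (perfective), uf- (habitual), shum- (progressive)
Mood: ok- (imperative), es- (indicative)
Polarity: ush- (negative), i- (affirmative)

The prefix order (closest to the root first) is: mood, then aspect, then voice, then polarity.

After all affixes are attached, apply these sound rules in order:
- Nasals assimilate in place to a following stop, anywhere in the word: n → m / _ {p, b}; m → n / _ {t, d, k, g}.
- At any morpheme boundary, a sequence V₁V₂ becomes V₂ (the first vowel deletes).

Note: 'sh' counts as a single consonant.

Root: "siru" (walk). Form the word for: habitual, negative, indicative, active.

Attach mood indicative es- → essiru.
Attach aspect habitual uf- → ufessiru.
Attach voice active rif- (before vowel 'u') → rifufessiru.
Attach polarity negative ush- → ushrifufessiru.
Nasal assimilation: no change.
Vowel deletion: no change.

ushrifufessiru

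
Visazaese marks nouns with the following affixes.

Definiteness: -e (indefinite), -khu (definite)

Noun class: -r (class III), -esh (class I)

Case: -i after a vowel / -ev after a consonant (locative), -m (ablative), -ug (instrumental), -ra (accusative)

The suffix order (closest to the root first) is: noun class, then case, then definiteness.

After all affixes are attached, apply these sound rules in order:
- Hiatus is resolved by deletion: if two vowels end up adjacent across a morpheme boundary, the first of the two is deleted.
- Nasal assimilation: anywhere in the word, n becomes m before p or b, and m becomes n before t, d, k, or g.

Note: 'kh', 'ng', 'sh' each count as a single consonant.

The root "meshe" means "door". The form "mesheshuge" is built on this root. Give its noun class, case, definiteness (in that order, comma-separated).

Segment: meshe-esh-ug-e.
noun class: -esh → class I.
case: -ug → instrumental.
definiteness: -e → indefinite.

class I, instrumental, indefinite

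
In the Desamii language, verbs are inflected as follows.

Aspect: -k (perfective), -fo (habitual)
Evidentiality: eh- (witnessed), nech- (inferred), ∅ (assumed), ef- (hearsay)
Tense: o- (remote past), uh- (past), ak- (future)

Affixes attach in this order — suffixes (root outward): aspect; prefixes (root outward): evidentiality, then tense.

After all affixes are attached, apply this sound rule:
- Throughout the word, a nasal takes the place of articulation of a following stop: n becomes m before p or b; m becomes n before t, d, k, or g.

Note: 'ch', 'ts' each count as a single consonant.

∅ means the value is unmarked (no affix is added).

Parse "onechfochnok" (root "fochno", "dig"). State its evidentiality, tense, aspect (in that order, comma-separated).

inferred, remote past, perfective

Segment: o-nech-fochno-k.
evidentiality: nech- → inferred.
tense: o- → remote past.
aspect: -k → perfective.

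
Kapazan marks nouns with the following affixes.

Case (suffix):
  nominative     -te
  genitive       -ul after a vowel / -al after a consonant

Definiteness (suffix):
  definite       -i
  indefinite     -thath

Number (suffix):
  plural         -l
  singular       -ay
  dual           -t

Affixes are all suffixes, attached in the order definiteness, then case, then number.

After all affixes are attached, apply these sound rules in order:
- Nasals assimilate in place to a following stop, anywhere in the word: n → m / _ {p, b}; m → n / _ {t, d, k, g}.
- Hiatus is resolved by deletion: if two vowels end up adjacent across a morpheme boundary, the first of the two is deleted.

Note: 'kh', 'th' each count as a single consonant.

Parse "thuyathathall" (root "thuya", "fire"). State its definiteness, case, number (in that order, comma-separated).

indefinite, genitive, plural

Segment: thuya-thath-al-l.
definiteness: -thath → indefinite.
case: -ul/al → genitive.
number: -l → plural.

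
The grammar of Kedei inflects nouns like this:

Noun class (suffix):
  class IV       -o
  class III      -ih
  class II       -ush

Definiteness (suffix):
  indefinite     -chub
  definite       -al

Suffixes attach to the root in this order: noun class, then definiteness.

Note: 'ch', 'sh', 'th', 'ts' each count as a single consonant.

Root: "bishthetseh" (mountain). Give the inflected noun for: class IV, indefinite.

bishthetsehochub

Attach noun class class IV -o → bishthetseho.
Attach definiteness indefinite -chub → bishthetsehochub.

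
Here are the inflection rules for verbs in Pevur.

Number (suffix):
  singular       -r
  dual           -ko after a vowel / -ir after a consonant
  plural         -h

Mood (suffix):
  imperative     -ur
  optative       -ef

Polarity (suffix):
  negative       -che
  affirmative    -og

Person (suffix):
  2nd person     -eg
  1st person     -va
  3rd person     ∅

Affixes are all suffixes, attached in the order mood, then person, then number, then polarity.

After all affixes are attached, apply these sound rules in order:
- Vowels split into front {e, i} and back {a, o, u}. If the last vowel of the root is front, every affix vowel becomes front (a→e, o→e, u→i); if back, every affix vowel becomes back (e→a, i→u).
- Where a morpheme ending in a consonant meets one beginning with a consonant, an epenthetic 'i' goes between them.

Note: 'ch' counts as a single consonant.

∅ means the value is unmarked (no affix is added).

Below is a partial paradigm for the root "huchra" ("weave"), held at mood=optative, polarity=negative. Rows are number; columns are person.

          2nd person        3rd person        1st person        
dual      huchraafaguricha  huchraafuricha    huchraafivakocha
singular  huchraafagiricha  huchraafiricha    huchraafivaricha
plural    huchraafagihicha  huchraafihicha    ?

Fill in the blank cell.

Attach mood optative -ef → huchraef.
Attach person 1st person -va → huchraefva.
Attach number plural -h → huchraefvah.
Attach polarity negative -che → huchraefvahche.
Apply vowel harmony: huchraefvahche → huchraafvahcha.
Apply epenthesis: huchraafvahcha → huchraafivahicha.

huchraafivahicha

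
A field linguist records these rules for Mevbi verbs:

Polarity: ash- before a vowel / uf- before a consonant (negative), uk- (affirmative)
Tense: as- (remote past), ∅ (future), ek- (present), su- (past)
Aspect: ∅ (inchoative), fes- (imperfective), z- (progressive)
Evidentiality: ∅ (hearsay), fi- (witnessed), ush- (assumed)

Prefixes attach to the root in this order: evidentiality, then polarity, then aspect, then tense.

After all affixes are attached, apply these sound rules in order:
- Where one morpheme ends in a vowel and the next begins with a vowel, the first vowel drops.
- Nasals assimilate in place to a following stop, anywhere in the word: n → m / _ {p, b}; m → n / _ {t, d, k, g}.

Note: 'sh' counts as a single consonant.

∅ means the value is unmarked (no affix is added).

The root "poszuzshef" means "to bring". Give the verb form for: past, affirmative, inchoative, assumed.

sukushposzuzshef

Attach evidentiality assumed ush- → ushposzuzshef.
Attach polarity affirmative uk- → ukushposzuzshef.
aspect = inchoative: zero marking, form stays ukushposzuzshef.
Attach tense past su- → suukushposzuzshef.
Apply vowel deletion: suukushposzuzshef → sukushposzuzshef.
Nasal assimilation: no change.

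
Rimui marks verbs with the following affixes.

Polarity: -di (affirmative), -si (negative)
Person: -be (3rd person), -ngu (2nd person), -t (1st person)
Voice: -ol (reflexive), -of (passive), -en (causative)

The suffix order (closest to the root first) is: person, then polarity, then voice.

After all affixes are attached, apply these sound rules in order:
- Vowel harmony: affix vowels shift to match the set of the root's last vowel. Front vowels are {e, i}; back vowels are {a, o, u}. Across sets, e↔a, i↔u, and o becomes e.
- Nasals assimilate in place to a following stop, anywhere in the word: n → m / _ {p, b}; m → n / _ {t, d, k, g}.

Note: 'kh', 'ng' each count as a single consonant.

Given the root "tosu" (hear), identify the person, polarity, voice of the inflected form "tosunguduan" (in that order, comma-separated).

Segment: tosu-ngu-di-en.
person: -ngu → 2nd person.
polarity: -di → affirmative.
voice: -en → causative.

2nd person, affirmative, causative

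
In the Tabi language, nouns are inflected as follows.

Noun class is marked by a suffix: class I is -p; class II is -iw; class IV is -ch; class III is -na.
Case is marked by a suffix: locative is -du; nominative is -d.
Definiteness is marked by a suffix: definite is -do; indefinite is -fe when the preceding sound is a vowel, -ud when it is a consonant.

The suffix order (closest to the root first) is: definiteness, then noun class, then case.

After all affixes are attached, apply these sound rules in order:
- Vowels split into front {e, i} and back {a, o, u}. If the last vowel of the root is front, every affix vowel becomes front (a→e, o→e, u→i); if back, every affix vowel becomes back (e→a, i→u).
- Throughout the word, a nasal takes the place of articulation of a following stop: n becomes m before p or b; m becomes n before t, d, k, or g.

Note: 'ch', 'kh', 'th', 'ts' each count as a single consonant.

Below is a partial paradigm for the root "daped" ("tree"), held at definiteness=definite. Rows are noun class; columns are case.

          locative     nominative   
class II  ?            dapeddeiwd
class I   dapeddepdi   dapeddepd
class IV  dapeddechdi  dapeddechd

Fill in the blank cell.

Attach definiteness definite -do → dapeddo.
Attach noun class class II -iw → dapeddoiw.
Attach case locative -du → dapeddoiwdu.
Apply vowel harmony: dapeddoiwdu → dapeddeiwdi.
Nasal assimilation: no change.

dapeddeiwdi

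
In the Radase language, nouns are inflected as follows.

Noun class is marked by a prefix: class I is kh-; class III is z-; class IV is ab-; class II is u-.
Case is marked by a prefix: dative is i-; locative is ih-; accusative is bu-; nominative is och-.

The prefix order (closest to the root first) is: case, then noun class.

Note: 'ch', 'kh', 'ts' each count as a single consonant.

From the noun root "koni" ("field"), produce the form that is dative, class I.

Attach case dative i- → ikoni.
Attach noun class class I kh- → khikoni.

khikoni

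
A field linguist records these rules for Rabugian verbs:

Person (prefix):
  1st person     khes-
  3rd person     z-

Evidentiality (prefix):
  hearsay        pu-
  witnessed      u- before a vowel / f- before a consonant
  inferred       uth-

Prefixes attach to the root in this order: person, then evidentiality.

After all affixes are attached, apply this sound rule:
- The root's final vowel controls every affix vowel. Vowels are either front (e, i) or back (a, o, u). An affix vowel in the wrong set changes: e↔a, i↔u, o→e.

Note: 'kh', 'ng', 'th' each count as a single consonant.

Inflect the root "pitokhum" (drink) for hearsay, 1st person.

pukhaspitokhum

Attach person 1st person khes- → khespitokhum.
Attach evidentiality hearsay pu- → pukhespitokhum.
Apply vowel harmony: pukhespitokhum → pukhaspitokhum.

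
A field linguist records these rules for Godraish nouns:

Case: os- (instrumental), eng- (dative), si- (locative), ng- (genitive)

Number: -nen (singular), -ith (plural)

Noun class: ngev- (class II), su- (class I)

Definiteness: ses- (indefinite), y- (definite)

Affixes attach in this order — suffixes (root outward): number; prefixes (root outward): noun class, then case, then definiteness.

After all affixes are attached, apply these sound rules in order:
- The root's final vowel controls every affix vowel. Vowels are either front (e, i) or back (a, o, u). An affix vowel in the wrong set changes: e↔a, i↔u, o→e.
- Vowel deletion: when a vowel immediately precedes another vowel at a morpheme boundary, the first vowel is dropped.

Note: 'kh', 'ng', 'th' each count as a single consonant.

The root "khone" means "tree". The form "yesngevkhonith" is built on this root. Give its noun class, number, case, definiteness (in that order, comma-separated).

class II, plural, instrumental, definite

Segment: y-os-ngev-khone-ith.
noun class: ngev- → class II.
number: -ith → plural.
case: os- → instrumental.
definiteness: y- → definite.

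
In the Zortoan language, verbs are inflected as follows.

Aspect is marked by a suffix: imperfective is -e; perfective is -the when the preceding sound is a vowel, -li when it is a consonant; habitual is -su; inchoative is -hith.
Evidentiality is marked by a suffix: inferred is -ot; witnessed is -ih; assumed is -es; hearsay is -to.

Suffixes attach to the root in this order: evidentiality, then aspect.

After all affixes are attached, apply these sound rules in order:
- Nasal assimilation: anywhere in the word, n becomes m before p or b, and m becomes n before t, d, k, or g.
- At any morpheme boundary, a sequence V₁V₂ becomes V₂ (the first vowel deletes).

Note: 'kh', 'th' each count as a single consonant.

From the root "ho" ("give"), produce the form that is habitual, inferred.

hotsu

Attach evidentiality inferred -ot → hoot.
Attach aspect habitual -su → hootsu.
Nasal assimilation: no change.
Apply vowel deletion: hootsu → hotsu.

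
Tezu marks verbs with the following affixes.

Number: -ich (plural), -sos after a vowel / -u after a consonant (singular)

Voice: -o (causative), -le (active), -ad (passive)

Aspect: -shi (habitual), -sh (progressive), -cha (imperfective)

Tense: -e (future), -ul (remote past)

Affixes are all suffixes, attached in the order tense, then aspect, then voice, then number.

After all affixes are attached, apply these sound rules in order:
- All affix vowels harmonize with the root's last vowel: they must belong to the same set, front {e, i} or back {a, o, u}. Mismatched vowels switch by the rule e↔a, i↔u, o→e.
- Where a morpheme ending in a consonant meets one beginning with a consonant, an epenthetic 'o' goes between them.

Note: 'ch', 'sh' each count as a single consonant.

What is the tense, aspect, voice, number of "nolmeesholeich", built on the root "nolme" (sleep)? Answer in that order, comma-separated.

Segment: nolme-e-sh-le-ich.
tense: -e → future.
aspect: -sh → progressive.
voice: -le → active.
number: -ich → plural.

future, progressive, active, plural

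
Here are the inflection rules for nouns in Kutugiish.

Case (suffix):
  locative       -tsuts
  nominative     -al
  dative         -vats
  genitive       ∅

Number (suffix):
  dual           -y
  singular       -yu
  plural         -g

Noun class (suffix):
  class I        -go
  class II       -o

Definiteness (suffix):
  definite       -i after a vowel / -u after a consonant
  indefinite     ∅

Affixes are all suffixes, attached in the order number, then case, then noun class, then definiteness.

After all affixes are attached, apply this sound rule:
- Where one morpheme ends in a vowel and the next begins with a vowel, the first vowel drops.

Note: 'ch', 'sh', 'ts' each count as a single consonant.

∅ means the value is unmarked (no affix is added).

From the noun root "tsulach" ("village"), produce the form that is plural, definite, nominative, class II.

tsulachgali

Attach number plural -g → tsulachg.
Attach case nominative -al → tsulachgal.
Attach noun class class II -o → tsulachgalo.
Attach definiteness definite -i (after vowel 'o') → tsulachgaloi.
Apply vowel deletion: tsulachgaloi → tsulachgali.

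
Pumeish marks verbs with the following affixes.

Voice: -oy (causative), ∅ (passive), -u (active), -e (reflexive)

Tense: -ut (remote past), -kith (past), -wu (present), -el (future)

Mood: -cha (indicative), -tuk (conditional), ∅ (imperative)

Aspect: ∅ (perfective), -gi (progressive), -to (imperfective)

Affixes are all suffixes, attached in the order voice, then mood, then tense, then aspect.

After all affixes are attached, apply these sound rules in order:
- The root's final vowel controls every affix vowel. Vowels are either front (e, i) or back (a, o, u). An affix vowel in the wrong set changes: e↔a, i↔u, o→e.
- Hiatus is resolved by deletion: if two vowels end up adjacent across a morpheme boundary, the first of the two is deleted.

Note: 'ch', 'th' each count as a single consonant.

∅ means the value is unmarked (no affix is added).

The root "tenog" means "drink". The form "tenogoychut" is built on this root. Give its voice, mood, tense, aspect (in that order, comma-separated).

Segment: tenog-oy-cha-ut.
voice: -oy → causative.
mood: -cha → indicative.
tense: -ut → remote past.
aspect: ∅ → perfective.

causative, indicative, remote past, perfective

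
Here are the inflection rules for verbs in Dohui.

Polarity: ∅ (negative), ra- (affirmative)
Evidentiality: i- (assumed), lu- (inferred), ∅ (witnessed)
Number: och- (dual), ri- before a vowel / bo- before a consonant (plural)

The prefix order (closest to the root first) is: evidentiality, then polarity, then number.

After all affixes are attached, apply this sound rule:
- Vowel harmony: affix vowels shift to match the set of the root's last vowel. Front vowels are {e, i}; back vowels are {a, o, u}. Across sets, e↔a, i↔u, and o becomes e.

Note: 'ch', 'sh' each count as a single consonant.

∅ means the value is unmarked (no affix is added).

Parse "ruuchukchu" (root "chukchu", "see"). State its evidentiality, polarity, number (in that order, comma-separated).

Segment: ri-i-chukchu.
evidentiality: i- → assumed.
polarity: ∅ → negative.
number: ri/bo- → plural.

assumed, negative, plural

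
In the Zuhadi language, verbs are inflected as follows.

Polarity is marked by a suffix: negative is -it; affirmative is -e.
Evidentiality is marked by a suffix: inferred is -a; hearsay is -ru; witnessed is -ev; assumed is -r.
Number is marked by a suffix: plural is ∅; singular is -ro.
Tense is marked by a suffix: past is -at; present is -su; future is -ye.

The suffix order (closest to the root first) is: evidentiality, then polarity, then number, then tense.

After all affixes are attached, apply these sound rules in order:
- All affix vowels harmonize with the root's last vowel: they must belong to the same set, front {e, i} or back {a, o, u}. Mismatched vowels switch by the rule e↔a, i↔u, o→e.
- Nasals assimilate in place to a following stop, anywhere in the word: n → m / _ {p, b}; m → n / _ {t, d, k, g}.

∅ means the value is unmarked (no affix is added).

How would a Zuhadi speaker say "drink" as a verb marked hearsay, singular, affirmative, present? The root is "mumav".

mumavruarosu

Attach evidentiality hearsay -ru → mumavru.
Attach polarity affirmative -e → mumavrue.
Attach number singular -ro → mumavruero.
Attach tense present -su → mumavruerosu.
Apply vowel harmony: mumavruerosu → mumavruarosu.
Nasal assimilation: no change.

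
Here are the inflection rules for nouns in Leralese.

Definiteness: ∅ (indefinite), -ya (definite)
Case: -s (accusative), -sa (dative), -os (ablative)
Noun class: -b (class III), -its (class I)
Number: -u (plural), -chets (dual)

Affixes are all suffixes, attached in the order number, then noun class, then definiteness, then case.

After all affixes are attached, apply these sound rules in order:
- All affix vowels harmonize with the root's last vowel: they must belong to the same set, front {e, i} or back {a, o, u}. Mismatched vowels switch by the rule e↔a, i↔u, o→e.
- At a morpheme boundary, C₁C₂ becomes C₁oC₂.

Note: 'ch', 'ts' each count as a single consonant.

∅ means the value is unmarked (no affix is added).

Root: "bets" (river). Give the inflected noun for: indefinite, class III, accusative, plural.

betsibos

Attach number plural -u → betsu.
Attach noun class class III -b → betsub.
definiteness = indefinite: zero marking, form stays betsub.
Attach case accusative -s → betsubs.
Apply vowel harmony: betsubs → betsibs.
Apply epenthesis: betsibs → betsibos.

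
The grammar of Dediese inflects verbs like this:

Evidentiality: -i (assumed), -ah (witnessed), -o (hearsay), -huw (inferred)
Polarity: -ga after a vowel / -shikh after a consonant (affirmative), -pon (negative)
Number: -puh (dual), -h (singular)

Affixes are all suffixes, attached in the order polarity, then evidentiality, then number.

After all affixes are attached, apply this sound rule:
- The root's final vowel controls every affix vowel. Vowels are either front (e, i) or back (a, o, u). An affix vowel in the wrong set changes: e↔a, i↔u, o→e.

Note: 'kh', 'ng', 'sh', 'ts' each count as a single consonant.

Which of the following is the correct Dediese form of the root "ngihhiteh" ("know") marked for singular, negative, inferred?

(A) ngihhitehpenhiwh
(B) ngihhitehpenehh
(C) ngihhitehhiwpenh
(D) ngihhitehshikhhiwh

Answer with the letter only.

Attach polarity negative -pon → ngihhitehpon.
Attach evidentiality inferred -huw → ngihhitehponhuw.
Attach number singular -h → ngihhitehponhuwh.
Apply vowel harmony: ngihhitehponhuwh → ngihhitehpenhiwh.
So the correct form is ngihhitehpenhiwh, option (A).
(D) ngihhitehshikhhiwh is wrong: it uses affirmative instead of negative for polarity.
(B) ngihhitehpenehh is wrong: it uses witnessed instead of inferred for evidentiality.
(C) ngihhitehhiwpenh is wrong: it has the affixes in the wrong order.

A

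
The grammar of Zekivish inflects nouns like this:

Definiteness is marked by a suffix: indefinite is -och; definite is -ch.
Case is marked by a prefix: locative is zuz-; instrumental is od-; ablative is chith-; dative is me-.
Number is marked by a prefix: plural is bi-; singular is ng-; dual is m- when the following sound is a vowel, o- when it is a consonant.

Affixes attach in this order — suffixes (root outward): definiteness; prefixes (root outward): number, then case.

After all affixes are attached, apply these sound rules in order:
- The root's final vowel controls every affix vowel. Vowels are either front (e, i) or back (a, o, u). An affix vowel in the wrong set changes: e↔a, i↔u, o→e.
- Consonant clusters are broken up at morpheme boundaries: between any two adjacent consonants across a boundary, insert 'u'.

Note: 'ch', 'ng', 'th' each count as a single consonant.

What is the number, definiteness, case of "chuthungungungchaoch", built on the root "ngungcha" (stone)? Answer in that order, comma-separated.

Segment: chith-ng-ngungcha-och.
number: ng- → singular.
definiteness: -och → indefinite.
case: chith- → ablative.

singular, indefinite, ablative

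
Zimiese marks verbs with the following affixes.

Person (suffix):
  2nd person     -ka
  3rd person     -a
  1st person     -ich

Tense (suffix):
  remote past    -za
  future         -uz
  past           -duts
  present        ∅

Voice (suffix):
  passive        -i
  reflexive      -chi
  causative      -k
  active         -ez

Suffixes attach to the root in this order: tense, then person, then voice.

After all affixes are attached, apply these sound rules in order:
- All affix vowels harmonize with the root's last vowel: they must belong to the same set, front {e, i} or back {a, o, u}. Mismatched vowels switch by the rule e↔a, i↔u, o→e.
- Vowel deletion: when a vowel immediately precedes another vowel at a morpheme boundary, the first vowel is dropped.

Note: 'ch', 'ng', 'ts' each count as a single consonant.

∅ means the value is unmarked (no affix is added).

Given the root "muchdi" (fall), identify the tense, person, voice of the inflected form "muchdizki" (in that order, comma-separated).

Segment: muchdi-uz-ka-i.
tense: -uz → future.
person: -ka → 2nd person.
voice: -i → passive.

future, 2nd person, passive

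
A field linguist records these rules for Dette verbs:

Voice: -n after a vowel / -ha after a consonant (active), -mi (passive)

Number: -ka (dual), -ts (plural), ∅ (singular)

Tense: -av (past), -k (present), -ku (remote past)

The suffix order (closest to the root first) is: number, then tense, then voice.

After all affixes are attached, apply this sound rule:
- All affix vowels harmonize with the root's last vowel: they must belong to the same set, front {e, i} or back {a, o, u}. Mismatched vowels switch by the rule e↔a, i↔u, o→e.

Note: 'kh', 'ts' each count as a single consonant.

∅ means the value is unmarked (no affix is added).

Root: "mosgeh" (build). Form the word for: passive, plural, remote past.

mosgehtskimi

Attach number plural -ts → mosgehts.
Attach tense remote past -ku → mosgehtsku.
Attach voice passive -mi → mosgehtskumi.
Apply vowel harmony: mosgehtskumi → mosgehtskimi.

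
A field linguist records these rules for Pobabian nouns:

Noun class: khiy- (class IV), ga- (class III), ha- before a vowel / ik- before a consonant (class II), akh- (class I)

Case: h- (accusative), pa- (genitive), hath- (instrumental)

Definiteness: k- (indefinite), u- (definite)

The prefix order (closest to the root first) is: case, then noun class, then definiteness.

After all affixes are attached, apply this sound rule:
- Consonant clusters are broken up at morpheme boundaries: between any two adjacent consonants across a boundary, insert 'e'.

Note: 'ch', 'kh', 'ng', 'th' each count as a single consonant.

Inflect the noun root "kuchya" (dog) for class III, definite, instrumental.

Attach case instrumental hath- → hathkuchya.
Attach noun class class III ga- → gahathkuchya.
Attach definiteness definite u- → ugahathkuchya.
Apply epenthesis: ugahathkuchya → ugahathekuchya.

ugahathekuchya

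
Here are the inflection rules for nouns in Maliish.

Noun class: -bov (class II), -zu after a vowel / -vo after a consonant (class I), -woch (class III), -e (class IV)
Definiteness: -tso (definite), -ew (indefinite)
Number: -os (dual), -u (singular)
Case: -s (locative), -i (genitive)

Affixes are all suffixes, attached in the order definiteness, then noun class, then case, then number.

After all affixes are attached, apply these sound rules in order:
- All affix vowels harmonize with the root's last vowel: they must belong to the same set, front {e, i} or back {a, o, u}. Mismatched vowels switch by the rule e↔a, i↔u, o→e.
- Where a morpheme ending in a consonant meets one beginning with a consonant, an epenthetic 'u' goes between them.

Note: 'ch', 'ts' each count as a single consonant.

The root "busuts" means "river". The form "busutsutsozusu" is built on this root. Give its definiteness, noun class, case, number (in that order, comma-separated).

definite, class I, locative, singular

Segment: busuts-tso-zu-s-u.
definiteness: -tso → definite.
noun class: -zu/vo → class I.
case: -s → locative.
number: -u → singular.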